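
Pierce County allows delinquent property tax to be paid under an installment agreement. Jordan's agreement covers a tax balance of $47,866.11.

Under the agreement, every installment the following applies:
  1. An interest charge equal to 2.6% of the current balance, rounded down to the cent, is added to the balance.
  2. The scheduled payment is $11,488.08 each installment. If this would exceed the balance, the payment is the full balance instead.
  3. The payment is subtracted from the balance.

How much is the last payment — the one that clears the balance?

$5,402.87

# | Opening | Interest | Payment | End bal
1 | $47,866.11 | $1,244.51 | $11,488.08 | $37,622.54
2 | $37,622.54 | $978.18 | $11,488.08 | $27,112.64
3 | $27,112.64 | $704.92 | $11,488.08 | $16,329.48
4 | $16,329.48 | $424.56 | $11,488.08 | $5,265.96
5 | $5,265.96 | $136.91 | $5,402.87 | $0.00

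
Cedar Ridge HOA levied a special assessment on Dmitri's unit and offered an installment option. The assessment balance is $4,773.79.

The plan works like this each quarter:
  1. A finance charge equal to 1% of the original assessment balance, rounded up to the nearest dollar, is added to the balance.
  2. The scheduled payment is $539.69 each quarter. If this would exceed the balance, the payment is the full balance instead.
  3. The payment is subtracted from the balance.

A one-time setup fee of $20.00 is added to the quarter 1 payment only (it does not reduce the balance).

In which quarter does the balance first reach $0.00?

Quarter 1: $4,773.79 +$48.00 interest = $4,821.79; pay $539.69 (+ $20.00 fee) → $4,282.10
Quarter 2: $4,282.10 +$48.00 interest = $4,330.10; pay $539.69 → $3,790.41
Quarter 3: $3,790.41 +$48.00 interest = $3,838.41; pay $539.69 → $3,298.72
Quarter 4: $3,298.72 +$48.00 interest = $3,346.72; pay $539.69 → $2,807.03
Quarter 5: $2,807.03 +$48.00 interest = $2,855.03; pay $539.69 → $2,315.34
Quarter 6: $2,315.34 +$48.00 interest = $2,363.34; pay $539.69 → $1,823.65
Quarter 7: $1,823.65 +$48.00 interest = $1,871.65; pay $539.69 → $1,331.96
Quarter 8: $1,331.96 +$48.00 interest = $1,379.96; pay $539.69 → $840.27
Quarter 9: $840.27 +$48.00 interest = $888.27; pay $539.69 → $348.58
Quarter 10: $348.58 +$48.00 interest = $396.58; pay $396.58 → $0.00
Balance reaches $0.00 in quarter 10.

10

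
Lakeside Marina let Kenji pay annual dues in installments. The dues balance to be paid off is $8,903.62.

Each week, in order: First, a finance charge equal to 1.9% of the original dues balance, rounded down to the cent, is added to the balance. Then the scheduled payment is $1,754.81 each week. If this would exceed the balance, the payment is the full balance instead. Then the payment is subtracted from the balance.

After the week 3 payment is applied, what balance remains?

# | Opening | Interest | Payment | End bal
1 | $8,903.62 | $169.16 | $1,754.81 | $7,317.97
2 | $7,317.97 | $169.16 | $1,754.81 | $5,732.32
3 | $5,732.32 | $169.16 | $1,754.81 | $4,146.67

$4,146.67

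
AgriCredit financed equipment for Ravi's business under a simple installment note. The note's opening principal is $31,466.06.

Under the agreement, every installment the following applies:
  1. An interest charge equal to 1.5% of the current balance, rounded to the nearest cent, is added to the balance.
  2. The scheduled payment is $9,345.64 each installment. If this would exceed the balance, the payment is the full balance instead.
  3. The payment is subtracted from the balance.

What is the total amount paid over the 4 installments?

$32,547.38

Installment 1: $31,466.06 +$471.99 interest = $31,938.05; pay $9,345.64 → $22,592.41
Installment 2: $22,592.41 +$338.89 interest = $22,931.30; pay $9,345.64 → $13,585.66
Installment 3: $13,585.66 +$203.78 interest = $13,789.44; pay $9,345.64 → $4,443.80
Installment 4: $4,443.80 +$66.66 interest = $4,510.46; pay $4,510.46 → $0.00
Total paid: $32,547.38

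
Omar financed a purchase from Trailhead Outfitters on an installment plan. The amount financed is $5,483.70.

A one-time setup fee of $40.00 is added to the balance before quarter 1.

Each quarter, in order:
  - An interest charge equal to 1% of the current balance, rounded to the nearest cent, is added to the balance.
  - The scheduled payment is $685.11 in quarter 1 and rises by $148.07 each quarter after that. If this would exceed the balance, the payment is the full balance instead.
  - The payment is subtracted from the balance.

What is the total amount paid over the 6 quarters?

Quarter 1: $5,523.70 +$55.24 interest = $5,578.94; pay $685.11 → $4,893.83
Quarter 2: $4,893.83 +$48.94 interest = $4,942.77; pay $833.18 → $4,109.59
Quarter 3: $4,109.59 +$41.10 interest = $4,150.69; pay $981.25 → $3,169.44
Quarter 4: $3,169.44 +$31.69 interest = $3,201.13; pay $1,129.32 → $2,071.81
Quarter 5: $2,071.81 +$20.72 interest = $2,092.53; pay $1,277.39 → $815.14
Quarter 6: $815.14 +$8.15 interest = $823.29; pay $823.29 → $0.00
Total paid: $5,729.54

$5,729.54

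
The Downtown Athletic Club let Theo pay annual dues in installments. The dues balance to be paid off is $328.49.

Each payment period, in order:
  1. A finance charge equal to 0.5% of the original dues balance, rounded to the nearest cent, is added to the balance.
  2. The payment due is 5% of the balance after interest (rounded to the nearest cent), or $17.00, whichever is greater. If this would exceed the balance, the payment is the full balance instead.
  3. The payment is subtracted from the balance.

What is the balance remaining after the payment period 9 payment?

$190.25

Payment period 1: opening $328.49; interest $1.64 → $330.13; payment $17.00; balance $313.13
Payment period 2: opening $313.13; interest $1.64 → $314.77; payment $17.00; balance $297.77
Payment period 3: opening $297.77; interest $1.64 → $299.41; payment $17.00; balance $282.41
Payment period 4: opening $282.41; interest $1.64 → $284.05; payment $17.00; balance $267.05
Payment period 5: opening $267.05; interest $1.64 → $268.69; payment $17.00; balance $251.69
Payment period 6: opening $251.69; interest $1.64 → $253.33; payment $17.00; balance $236.33
Payment period 7: opening $236.33; interest $1.64 → $237.97; payment $17.00; balance $220.97
Payment period 8: opening $220.97; interest $1.64 → $222.61; payment $17.00; balance $205.61
Payment period 9: opening $205.61; interest $1.64 → $207.25; payment $17.00; balance $190.25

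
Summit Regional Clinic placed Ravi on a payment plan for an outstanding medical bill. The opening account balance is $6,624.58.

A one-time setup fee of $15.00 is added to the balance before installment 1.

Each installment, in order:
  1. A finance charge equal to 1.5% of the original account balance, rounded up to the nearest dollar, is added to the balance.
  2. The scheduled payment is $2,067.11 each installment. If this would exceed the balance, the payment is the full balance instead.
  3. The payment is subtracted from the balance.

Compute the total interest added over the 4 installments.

Installment 1: opening $6,639.58; interest $100.00 → $6,739.58; payment $2,067.11; balance $4,672.47
Installment 2: opening $4,672.47; interest $100.00 → $4,772.47; payment $2,067.11; balance $2,705.36
Installment 3: opening $2,705.36; interest $100.00 → $2,805.36; payment $2,067.11; balance $738.25
Installment 4: opening $738.25; interest $100.00 → $838.25; payment $838.25; balance $0.00
Total interest: $100.00 + $100.00 + $100.00 + $100.00 = $400.00

$400.00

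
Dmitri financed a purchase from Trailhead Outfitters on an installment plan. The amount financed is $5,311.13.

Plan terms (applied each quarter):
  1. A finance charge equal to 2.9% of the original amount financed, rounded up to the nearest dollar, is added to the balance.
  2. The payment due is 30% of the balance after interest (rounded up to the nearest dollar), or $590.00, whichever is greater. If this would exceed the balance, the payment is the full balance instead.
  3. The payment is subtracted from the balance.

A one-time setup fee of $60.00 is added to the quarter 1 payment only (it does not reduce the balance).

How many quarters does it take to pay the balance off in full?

8

Quarter 1: opening $5,311.13; interest $155.00 → $5,466.13; payment $1,640.00 (+ $60.00 fee); balance $3,826.13
Quarter 2: opening $3,826.13; interest $155.00 → $3,981.13; payment $1,195.00; balance $2,786.13
Quarter 3: opening $2,786.13; interest $155.00 → $2,941.13; payment $883.00; balance $2,058.13
Quarter 4: opening $2,058.13; interest $155.00 → $2,213.13; payment $664.00; balance $1,549.13
Quarter 5: opening $1,549.13; interest $155.00 → $1,704.13; payment $590.00; balance $1,114.13
Quarter 6: opening $1,114.13; interest $155.00 → $1,269.13; payment $590.00; balance $679.13
Quarter 7: opening $679.13; interest $155.00 → $834.13; payment $590.00; balance $244.13
Quarter 8: opening $244.13; interest $155.00 → $399.13; payment $399.13; balance $0.00
Balance reaches $0.00 in quarter 8.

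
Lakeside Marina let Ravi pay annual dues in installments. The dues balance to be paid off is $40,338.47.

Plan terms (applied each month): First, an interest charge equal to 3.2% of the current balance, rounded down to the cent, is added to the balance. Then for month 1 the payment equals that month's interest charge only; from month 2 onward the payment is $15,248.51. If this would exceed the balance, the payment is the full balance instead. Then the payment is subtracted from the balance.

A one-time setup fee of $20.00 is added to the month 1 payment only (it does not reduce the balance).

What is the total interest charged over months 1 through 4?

$3,809.08

Month 1: opening $40,338.47; interest $1,290.83 → $41,629.30; payment $1,290.83 (+ $20.00 fee); balance $40,338.47
Month 2: opening $40,338.47; interest $1,290.83 → $41,629.30; payment $15,248.51; balance $26,380.79
Month 3: opening $26,380.79; interest $844.18 → $27,224.97; payment $15,248.51; balance $11,976.46
Month 4: opening $11,976.46; interest $383.24 → $12,359.70; payment $12,359.70; balance $0.00
Total interest: $1,290.83 + $1,290.83 + $844.18 + $383.24 = $3,809.08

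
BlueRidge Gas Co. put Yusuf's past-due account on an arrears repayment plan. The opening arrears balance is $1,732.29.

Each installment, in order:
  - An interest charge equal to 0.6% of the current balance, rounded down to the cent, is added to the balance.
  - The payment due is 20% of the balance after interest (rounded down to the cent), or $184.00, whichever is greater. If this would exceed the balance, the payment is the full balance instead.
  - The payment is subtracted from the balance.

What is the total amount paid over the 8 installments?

Installment 1: opening $1,732.29; interest $10.39 → $1,742.68; payment $348.53; balance $1,394.15
Installment 2: opening $1,394.15; interest $8.36 → $1,402.51; payment $280.50; balance $1,122.01
Installment 3: opening $1,122.01; interest $6.73 → $1,128.74; payment $225.74; balance $903.00
Installment 4: opening $903.00; interest $5.41 → $908.41; payment $184.00; balance $724.41
Installment 5: opening $724.41; interest $4.34 → $728.75; payment $184.00; balance $544.75
Installment 6: opening $544.75; interest $3.26 → $548.01; payment $184.00; balance $364.01
Installment 7: opening $364.01; interest $2.18 → $366.19; payment $184.00; balance $182.19
Installment 8: opening $182.19; interest $1.09 → $183.28; payment $183.28; balance $0.00
Total paid: $1,774.05

$1,774.05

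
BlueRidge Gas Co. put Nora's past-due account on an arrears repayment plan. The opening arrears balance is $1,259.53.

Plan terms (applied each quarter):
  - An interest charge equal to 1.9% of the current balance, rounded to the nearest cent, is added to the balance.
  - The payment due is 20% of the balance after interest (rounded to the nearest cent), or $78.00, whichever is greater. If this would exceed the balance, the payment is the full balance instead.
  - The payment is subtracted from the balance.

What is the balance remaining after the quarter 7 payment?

# | Opening | Interest | Payment | End bal
1 | $1,259.53 | $23.93 | $256.69 | $1,026.77
2 | $1,026.77 | $19.51 | $209.26 | $837.02
3 | $837.02 | $15.90 | $170.58 | $682.34
4 | $682.34 | $12.96 | $139.06 | $556.24
5 | $556.24 | $10.57 | $113.36 | $453.45
6 | $453.45 | $8.62 | $92.41 | $369.66
7 | $369.66 | $7.02 | $78.00 | $298.68

$298.68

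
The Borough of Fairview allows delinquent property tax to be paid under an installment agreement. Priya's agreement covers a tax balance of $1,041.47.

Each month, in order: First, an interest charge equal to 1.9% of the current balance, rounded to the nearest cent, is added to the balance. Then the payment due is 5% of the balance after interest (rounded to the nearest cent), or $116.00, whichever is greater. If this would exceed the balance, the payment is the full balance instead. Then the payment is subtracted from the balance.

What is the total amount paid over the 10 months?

Month 1: $1,041.47 +$19.79 interest = $1,061.26; pay $116.00 → $945.26
Month 2: $945.26 +$17.96 interest = $963.22; pay $116.00 → $847.22
Month 3: $847.22 +$16.10 interest = $863.32; pay $116.00 → $747.32
Month 4: $747.32 +$14.20 interest = $761.52; pay $116.00 → $645.52
Month 5: $645.52 +$12.26 interest = $657.78; pay $116.00 → $541.78
Month 6: $541.78 +$10.29 interest = $552.07; pay $116.00 → $436.07
Month 7: $436.07 +$8.29 interest = $444.36; pay $116.00 → $328.36
Month 8: $328.36 +$6.24 interest = $334.60; pay $116.00 → $218.60
Month 9: $218.60 +$4.15 interest = $222.75; pay $116.00 → $106.75
Month 10: $106.75 +$2.03 interest = $108.78; pay $108.78 → $0.00
Total paid: $1,152.78

$1,152.78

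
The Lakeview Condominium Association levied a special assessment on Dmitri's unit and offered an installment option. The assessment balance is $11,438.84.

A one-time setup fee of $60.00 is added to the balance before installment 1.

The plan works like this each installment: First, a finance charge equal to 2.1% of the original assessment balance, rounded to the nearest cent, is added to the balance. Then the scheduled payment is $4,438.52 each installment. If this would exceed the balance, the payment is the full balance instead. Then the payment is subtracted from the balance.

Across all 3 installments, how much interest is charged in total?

$720.66

Installment 1: opening $11,498.84; interest $240.22 → $11,739.06; payment $4,438.52; balance $7,300.54
Installment 2: opening $7,300.54; interest $240.22 → $7,540.76; payment $4,438.52; balance $3,102.24
Installment 3: opening $3,102.24; interest $240.22 → $3,342.46; payment $3,342.46; balance $0.00
Total interest: $240.22 + $240.22 + $240.22 = $720.66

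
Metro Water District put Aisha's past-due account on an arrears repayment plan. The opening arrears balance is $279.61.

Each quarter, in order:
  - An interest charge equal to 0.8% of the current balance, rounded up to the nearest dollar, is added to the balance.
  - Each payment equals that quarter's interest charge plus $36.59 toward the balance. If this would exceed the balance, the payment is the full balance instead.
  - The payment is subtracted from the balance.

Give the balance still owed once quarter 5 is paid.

Quarter 1: opening $279.61; interest $3.00 → $282.61; payment $39.59; balance $243.02
Quarter 2: opening $243.02; interest $2.00 → $245.02; payment $38.59; balance $206.43
Quarter 3: opening $206.43; interest $2.00 → $208.43; payment $38.59; balance $169.84
Quarter 4: opening $169.84; interest $2.00 → $171.84; payment $38.59; balance $133.25
Quarter 5: opening $133.25; interest $2.00 → $135.25; payment $38.59; balance $96.66

$96.66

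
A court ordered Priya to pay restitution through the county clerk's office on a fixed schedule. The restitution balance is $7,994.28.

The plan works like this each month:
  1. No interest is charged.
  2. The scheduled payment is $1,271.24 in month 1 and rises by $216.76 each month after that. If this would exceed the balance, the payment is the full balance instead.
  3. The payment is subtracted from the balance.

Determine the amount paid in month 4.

$1,921.52

Month 1: $7,994.28 − $1,271.24 → $6,723.04
Month 2: $6,723.04 − $1,488.00 → $5,235.04
Month 3: $5,235.04 − $1,704.76 → $3,530.28
Month 4: $3,530.28 − $1,921.52 → $1,608.76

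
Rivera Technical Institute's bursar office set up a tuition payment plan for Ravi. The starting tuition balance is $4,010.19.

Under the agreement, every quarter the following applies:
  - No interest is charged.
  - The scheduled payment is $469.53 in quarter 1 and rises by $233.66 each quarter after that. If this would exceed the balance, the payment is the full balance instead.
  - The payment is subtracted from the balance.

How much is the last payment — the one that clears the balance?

$730.11

Quarter 1: opening $4,010.19; payment $469.53; balance $3,540.66
Quarter 2: opening $3,540.66; payment $703.19; balance $2,837.47
Quarter 3: opening $2,837.47; payment $936.85; balance $1,900.62
Quarter 4: opening $1,900.62; payment $1,170.51; balance $730.11
Quarter 5: opening $730.11; payment $730.11; balance $0.00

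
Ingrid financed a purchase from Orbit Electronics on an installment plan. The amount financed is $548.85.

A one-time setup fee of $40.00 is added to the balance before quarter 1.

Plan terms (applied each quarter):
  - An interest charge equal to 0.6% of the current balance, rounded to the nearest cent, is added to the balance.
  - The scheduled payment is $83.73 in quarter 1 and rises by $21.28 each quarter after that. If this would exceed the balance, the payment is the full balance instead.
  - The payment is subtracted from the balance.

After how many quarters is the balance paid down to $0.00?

Quarter 1: $588.85 +$3.53 interest = $592.38; pay $83.73 → $508.65
Quarter 2: $508.65 +$3.05 interest = $511.70; pay $105.01 → $406.69
Quarter 3: $406.69 +$2.44 interest = $409.13; pay $126.29 → $282.84
Quarter 4: $282.84 +$1.70 interest = $284.54; pay $147.57 → $136.97
Quarter 5: $136.97 +$0.82 interest = $137.79; pay $137.79 → $0.00
Balance reaches $0.00 in quarter 5.

5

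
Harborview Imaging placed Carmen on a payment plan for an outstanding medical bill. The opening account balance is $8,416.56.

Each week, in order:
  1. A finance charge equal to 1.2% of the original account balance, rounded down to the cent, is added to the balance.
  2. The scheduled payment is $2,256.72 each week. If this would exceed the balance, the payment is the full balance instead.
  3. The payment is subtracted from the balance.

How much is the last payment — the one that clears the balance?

$2,050.36

Week 1: opening $8,416.56; interest $100.99 → $8,517.55; payment $2,256.72; balance $6,260.83
Week 2: opening $6,260.83; interest $100.99 → $6,361.82; payment $2,256.72; balance $4,105.10
Week 3: opening $4,105.10; interest $100.99 → $4,206.09; payment $2,256.72; balance $1,949.37
Week 4: opening $1,949.37; interest $100.99 → $2,050.36; payment $2,050.36; balance $0.00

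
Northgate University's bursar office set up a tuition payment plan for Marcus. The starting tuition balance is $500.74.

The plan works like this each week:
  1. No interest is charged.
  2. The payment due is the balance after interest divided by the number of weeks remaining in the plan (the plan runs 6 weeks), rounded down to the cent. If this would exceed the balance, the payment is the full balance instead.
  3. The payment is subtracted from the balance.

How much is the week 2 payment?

$83.45

Week 1: $500.74 − $83.45 → $417.29
Week 2: $417.29 − $83.45 → $333.84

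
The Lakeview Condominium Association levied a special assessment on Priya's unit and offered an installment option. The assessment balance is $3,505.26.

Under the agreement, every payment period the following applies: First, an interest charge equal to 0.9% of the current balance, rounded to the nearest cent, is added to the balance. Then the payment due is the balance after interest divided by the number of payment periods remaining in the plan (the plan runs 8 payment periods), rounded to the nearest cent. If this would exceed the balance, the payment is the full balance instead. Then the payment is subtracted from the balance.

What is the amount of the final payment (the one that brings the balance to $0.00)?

# | Opening | Interest | Payment | End bal
1 | $3,505.26 | $31.55 | $442.10 | $3,094.71
2 | $3,094.71 | $27.85 | $446.08 | $2,676.48
3 | $2,676.48 | $24.09 | $450.10 | $2,250.47
4 | $2,250.47 | $20.25 | $454.14 | $1,816.58
5 | $1,816.58 | $16.35 | $458.23 | $1,374.70
6 | $1,374.70 | $12.37 | $462.36 | $924.71
7 | $924.71 | $8.32 | $466.52 | $466.51
8 | $466.51 | $4.20 | $470.71 | $0.00

$470.71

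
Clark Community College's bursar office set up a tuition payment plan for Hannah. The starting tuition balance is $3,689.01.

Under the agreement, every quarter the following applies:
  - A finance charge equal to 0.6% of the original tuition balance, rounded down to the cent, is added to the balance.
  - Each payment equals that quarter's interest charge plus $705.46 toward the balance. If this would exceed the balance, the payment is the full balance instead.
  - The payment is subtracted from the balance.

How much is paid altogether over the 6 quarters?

Quarter 1: opening $3,689.01; interest $22.13 → $3,711.14; payment $727.59; balance $2,983.55
Quarter 2: opening $2,983.55; interest $22.13 → $3,005.68; payment $727.59; balance $2,278.09
Quarter 3: opening $2,278.09; interest $22.13 → $2,300.22; payment $727.59; balance $1,572.63
Quarter 4: opening $1,572.63; interest $22.13 → $1,594.76; payment $727.59; balance $867.17
Quarter 5: opening $867.17; interest $22.13 → $889.30; payment $727.59; balance $161.71
Quarter 6: opening $161.71; interest $22.13 → $183.84; payment $183.84; balance $0.00
Total paid: $3,821.79

$3,821.79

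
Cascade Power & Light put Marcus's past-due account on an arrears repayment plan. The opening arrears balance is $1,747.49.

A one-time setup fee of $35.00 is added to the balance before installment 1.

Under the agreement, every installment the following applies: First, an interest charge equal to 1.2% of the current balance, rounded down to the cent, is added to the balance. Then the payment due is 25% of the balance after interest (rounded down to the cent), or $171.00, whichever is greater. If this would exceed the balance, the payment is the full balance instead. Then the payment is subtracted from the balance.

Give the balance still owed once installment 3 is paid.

# | Opening | Interest | Payment | End bal
1 | $1,782.49 | $21.38 | $450.96 | $1,352.91
2 | $1,352.91 | $16.23 | $342.28 | $1,026.86
3 | $1,026.86 | $12.32 | $259.79 | $779.39

$779.39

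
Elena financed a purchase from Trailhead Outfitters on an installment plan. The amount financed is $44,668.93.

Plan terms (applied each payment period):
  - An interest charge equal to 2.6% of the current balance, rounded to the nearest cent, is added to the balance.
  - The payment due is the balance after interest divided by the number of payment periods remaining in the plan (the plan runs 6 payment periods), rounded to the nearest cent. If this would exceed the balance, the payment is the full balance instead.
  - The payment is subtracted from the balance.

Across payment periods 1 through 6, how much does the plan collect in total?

Payment period 1: $44,668.93 +$1,161.39 interest = $45,830.32; pay $7,638.39 → $38,191.93
Payment period 2: $38,191.93 +$992.99 interest = $39,184.92; pay $7,836.98 → $31,347.94
Payment period 3: $31,347.94 +$815.05 interest = $32,162.99; pay $8,040.75 → $24,122.24
Payment period 4: $24,122.24 +$627.18 interest = $24,749.42; pay $8,249.81 → $16,499.61
Payment period 5: $16,499.61 +$428.99 interest = $16,928.60; pay $8,464.30 → $8,464.30
Payment period 6: $8,464.30 +$220.07 interest = $8,684.37; pay $8,684.37 → $0.00
Total paid: $48,914.60

$48,914.60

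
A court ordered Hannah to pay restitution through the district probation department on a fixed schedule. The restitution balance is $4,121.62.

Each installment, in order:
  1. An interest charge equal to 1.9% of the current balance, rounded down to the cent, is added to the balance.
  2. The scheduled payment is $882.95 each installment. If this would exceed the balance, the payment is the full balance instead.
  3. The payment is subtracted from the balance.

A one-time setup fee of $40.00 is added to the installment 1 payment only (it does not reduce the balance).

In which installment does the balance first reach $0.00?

Installment 1: opening $4,121.62; interest $78.31 → $4,199.93; payment $882.95 (+ $40.00 fee); balance $3,316.98
Installment 2: opening $3,316.98; interest $63.02 → $3,380.00; payment $882.95; balance $2,497.05
Installment 3: opening $2,497.05; interest $47.44 → $2,544.49; payment $882.95; balance $1,661.54
Installment 4: opening $1,661.54; interest $31.56 → $1,693.10; payment $882.95; balance $810.15
Installment 5: opening $810.15; interest $15.39 → $825.54; payment $825.54; balance $0.00
Balance reaches $0.00 in installment 5.

5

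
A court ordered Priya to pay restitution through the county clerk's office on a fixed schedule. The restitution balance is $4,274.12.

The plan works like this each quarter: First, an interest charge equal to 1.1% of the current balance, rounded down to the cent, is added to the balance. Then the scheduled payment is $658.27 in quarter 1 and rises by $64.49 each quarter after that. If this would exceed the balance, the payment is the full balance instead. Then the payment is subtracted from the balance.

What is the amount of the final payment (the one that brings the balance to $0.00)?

$503.28

Quarter 1: opening $4,274.12; interest $47.01 → $4,321.13; payment $658.27; balance $3,662.86
Quarter 2: opening $3,662.86; interest $40.29 → $3,703.15; payment $722.76; balance $2,980.39
Quarter 3: opening $2,980.39; interest $32.78 → $3,013.17; payment $787.25; balance $2,225.92
Quarter 4: opening $2,225.92; interest $24.48 → $2,250.40; payment $851.74; balance $1,398.66
Quarter 5: opening $1,398.66; interest $15.38 → $1,414.04; payment $916.23; balance $497.81
Quarter 6: opening $497.81; interest $5.47 → $503.28; payment $503.28; balance $0.00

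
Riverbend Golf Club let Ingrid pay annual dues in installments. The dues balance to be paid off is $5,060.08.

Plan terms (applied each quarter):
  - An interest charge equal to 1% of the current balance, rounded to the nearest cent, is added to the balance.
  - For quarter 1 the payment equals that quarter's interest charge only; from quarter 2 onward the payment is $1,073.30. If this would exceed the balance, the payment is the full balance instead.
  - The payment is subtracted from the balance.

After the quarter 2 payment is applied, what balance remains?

$4,037.38

# | Opening | Interest | Payment | End bal
1 | $5,060.08 | $50.60 | $50.60 | $5,060.08
2 | $5,060.08 | $50.60 | $1,073.30 | $4,037.38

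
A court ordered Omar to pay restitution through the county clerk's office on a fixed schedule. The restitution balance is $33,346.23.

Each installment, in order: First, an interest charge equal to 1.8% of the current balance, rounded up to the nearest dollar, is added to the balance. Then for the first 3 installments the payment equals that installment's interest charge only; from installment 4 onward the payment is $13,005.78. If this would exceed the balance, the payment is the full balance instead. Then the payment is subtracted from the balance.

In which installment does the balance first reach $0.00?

6

# | Opening | Interest | Payment | End bal
1 | $33,346.23 | $601.00 | $601.00 | $33,346.23
2 | $33,346.23 | $601.00 | $601.00 | $33,346.23
3 | $33,346.23 | $601.00 | $601.00 | $33,346.23
4 | $33,346.23 | $601.00 | $13,005.78 | $20,941.45
5 | $20,941.45 | $377.00 | $13,005.78 | $8,312.67
6 | $8,312.67 | $150.00 | $8,462.67 | $0.00
Balance reaches $0.00 in installment 6.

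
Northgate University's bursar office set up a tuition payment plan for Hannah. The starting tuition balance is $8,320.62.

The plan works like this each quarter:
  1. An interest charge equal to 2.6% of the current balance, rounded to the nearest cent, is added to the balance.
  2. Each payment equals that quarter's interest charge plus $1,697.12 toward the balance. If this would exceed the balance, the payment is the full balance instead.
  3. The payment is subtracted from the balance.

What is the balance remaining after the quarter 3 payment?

Quarter 1: $8,320.62 +$216.34 interest = $8,536.96; pay $1,913.46 → $6,623.50
Quarter 2: $6,623.50 +$172.21 interest = $6,795.71; pay $1,869.33 → $4,926.38
Quarter 3: $4,926.38 +$128.09 interest = $5,054.47; pay $1,825.21 → $3,229.26

$3,229.26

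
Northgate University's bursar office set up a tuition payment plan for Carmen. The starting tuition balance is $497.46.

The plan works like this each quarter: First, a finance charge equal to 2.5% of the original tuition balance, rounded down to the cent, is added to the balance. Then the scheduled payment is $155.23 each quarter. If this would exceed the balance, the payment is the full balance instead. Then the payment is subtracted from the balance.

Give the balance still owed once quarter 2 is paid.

# | Opening | Interest | Payment | End bal
1 | $497.46 | $12.43 | $155.23 | $354.66
2 | $354.66 | $12.43 | $155.23 | $211.86

$211.86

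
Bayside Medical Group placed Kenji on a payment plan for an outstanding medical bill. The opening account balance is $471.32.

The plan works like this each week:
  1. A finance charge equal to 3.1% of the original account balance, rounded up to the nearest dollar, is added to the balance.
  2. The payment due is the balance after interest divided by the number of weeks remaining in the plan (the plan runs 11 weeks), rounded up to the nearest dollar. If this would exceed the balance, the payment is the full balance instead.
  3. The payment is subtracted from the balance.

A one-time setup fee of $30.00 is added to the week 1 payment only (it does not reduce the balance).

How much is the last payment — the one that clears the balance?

$86.32

Week 1: opening $471.32; interest $15.00 → $486.32; payment $45.00 (+ $30.00 fee); balance $441.32
Week 2: opening $441.32; interest $15.00 → $456.32; payment $46.00; balance $410.32
Week 3: opening $410.32; interest $15.00 → $425.32; payment $48.00; balance $377.32
Week 4: opening $377.32; interest $15.00 → $392.32; payment $50.00; balance $342.32
Week 5: opening $342.32; interest $15.00 → $357.32; payment $52.00; balance $305.32
Week 6: opening $305.32; interest $15.00 → $320.32; payment $54.00; balance $266.32
Week 7: opening $266.32; interest $15.00 → $281.32; payment $57.00; balance $224.32
Week 8: opening $224.32; interest $15.00 → $239.32; payment $60.00; balance $179.32
Week 9: opening $179.32; interest $15.00 → $194.32; payment $65.00; balance $129.32
Week 10: opening $129.32; interest $15.00 → $144.32; payment $73.00; balance $71.32
Week 11: opening $71.32; interest $15.00 → $86.32; payment $86.32; balance $0.00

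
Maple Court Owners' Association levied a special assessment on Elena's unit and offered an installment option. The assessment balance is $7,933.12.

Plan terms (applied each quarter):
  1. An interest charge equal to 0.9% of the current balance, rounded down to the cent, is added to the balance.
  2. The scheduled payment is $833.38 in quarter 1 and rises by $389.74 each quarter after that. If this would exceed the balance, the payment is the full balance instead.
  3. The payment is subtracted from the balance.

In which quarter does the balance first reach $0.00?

Quarter 1: opening $7,933.12; interest $71.39 → $8,004.51; payment $833.38; balance $7,171.13
Quarter 2: opening $7,171.13; interest $64.54 → $7,235.67; payment $1,223.12; balance $6,012.55
Quarter 3: opening $6,012.55; interest $54.11 → $6,066.66; payment $1,612.86; balance $4,453.80
Quarter 4: opening $4,453.80; interest $40.08 → $4,493.88; payment $2,002.60; balance $2,491.28
Quarter 5: opening $2,491.28; interest $22.42 → $2,513.70; payment $2,392.34; balance $121.36
Quarter 6: opening $121.36; interest $1.09 → $122.45; payment $122.45; balance $0.00
Balance reaches $0.00 in quarter 6.

6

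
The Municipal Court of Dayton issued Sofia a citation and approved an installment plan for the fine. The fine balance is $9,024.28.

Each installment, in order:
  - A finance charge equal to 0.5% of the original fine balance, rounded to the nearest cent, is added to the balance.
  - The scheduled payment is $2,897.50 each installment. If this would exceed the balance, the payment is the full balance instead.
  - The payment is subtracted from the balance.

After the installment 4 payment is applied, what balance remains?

$0.00

Installment 1: opening $9,024.28; interest $45.12 → $9,069.40; payment $2,897.50; balance $6,171.90
Installment 2: opening $6,171.90; interest $45.12 → $6,217.02; payment $2,897.50; balance $3,319.52
Installment 3: opening $3,319.52; interest $45.12 → $3,364.64; payment $2,897.50; balance $467.14
Installment 4: opening $467.14; interest $45.12 → $512.26; payment $512.26; balance $0.00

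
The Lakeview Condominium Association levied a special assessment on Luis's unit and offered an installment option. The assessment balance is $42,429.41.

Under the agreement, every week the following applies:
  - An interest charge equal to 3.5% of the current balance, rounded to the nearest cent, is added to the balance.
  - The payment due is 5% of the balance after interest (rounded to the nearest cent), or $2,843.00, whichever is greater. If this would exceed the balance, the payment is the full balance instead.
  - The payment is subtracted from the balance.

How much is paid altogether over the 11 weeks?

# | Opening | Interest | Payment | End bal
1 | $42,429.41 | $1,485.03 | $2,843.00 | $41,071.44
2 | $41,071.44 | $1,437.50 | $2,843.00 | $39,665.94
3 | $39,665.94 | $1,388.31 | $2,843.00 | $38,211.25
4 | $38,211.25 | $1,337.39 | $2,843.00 | $36,705.64
5 | $36,705.64 | $1,284.70 | $2,843.00 | $35,147.34
6 | $35,147.34 | $1,230.16 | $2,843.00 | $33,534.50
7 | $33,534.50 | $1,173.71 | $2,843.00 | $31,865.21
8 | $31,865.21 | $1,115.28 | $2,843.00 | $30,137.49
9 | $30,137.49 | $1,054.81 | $2,843.00 | $28,349.30
10 | $28,349.30 | $992.23 | $2,843.00 | $26,498.53
11 | $26,498.53 | $927.45 | $2,843.00 | $24,582.98
Total paid: $31,273.00

$31,273.00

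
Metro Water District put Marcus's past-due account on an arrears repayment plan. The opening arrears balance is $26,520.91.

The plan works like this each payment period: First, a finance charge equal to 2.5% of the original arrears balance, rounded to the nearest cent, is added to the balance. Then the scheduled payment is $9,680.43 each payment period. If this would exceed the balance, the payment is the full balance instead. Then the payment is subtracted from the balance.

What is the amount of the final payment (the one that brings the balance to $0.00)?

$9,149.11

Payment period 1: opening $26,520.91; interest $663.02 → $27,183.93; payment $9,680.43; balance $17,503.50
Payment period 2: opening $17,503.50; interest $663.02 → $18,166.52; payment $9,680.43; balance $8,486.09
Payment period 3: opening $8,486.09; interest $663.02 → $9,149.11; payment $9,149.11; balance $0.00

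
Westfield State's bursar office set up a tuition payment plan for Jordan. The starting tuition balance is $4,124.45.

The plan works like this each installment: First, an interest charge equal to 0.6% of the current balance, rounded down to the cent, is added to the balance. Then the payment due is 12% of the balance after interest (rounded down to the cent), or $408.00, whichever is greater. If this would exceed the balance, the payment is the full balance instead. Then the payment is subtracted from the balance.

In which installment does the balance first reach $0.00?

11

# | Opening | Interest | Payment | End bal
1 | $4,124.45 | $24.74 | $497.90 | $3,651.29
2 | $3,651.29 | $21.90 | $440.78 | $3,232.41
3 | $3,232.41 | $19.39 | $408.00 | $2,843.80
4 | $2,843.80 | $17.06 | $408.00 | $2,452.86
5 | $2,452.86 | $14.71 | $408.00 | $2,059.57
6 | $2,059.57 | $12.35 | $408.00 | $1,663.92
7 | $1,663.92 | $9.98 | $408.00 | $1,265.90
8 | $1,265.90 | $7.59 | $408.00 | $865.49
9 | $865.49 | $5.19 | $408.00 | $462.68
10 | $462.68 | $2.77 | $408.00 | $57.45
11 | $57.45 | $0.34 | $57.79 | $0.00
Balance reaches $0.00 in installment 11.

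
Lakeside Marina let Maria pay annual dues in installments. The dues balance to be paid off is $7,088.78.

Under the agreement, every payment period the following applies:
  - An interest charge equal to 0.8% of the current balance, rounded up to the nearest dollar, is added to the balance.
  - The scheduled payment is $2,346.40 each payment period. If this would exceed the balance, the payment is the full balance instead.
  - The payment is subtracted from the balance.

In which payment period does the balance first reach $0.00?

Payment period 1: $7,088.78 +$57.00 interest = $7,145.78; pay $2,346.40 → $4,799.38
Payment period 2: $4,799.38 +$39.00 interest = $4,838.38; pay $2,346.40 → $2,491.98
Payment period 3: $2,491.98 +$20.00 interest = $2,511.98; pay $2,346.40 → $165.58
Payment period 4: $165.58 +$2.00 interest = $167.58; pay $167.58 → $0.00
Balance reaches $0.00 in payment period 4.

4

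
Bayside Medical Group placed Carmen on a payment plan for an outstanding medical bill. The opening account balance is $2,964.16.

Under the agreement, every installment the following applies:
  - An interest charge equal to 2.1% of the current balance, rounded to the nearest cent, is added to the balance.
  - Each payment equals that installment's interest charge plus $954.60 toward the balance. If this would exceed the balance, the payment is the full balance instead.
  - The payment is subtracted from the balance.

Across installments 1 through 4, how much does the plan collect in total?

$3,092.87

Installment 1: opening $2,964.16; interest $62.25 → $3,026.41; payment $1,016.85; balance $2,009.56
Installment 2: opening $2,009.56; interest $42.20 → $2,051.76; payment $996.80; balance $1,054.96
Installment 3: opening $1,054.96; interest $22.15 → $1,077.11; payment $976.75; balance $100.36
Installment 4: opening $100.36; interest $2.11 → $102.47; payment $102.47; balance $0.00
Total paid: $3,092.87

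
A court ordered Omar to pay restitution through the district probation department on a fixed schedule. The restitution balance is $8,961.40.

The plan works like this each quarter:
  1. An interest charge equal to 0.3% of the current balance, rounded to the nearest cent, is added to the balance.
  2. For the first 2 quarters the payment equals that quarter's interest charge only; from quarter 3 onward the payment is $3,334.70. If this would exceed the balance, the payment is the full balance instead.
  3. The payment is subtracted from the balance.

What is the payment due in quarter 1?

Quarter 1: $8,961.40 +$26.88 interest = $8,988.28; pay $26.88 → $8,961.40

$26.88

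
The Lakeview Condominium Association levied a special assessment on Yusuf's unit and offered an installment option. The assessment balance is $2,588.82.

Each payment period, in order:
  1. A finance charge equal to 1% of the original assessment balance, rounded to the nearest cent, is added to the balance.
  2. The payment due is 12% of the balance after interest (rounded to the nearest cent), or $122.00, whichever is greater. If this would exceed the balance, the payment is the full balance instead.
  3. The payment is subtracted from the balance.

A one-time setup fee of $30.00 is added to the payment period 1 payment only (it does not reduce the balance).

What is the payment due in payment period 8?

$143.54

Payment period 1: opening $2,588.82; interest $25.89 → $2,614.71; payment $313.77 (+ $30.00 fee); balance $2,300.94
Payment period 2: opening $2,300.94; interest $25.89 → $2,326.83; payment $279.22; balance $2,047.61
Payment period 3: opening $2,047.61; interest $25.89 → $2,073.50; payment $248.82; balance $1,824.68
Payment period 4: opening $1,824.68; interest $25.89 → $1,850.57; payment $222.07; balance $1,628.50
Payment period 5: opening $1,628.50; interest $25.89 → $1,654.39; payment $198.53; balance $1,455.86
Payment period 6: opening $1,455.86; interest $25.89 → $1,481.75; payment $177.81; balance $1,303.94
Payment period 7: opening $1,303.94; interest $25.89 → $1,329.83; payment $159.58; balance $1,170.25
Payment period 8: opening $1,170.25; interest $25.89 → $1,196.14; payment $143.54; balance $1,052.60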